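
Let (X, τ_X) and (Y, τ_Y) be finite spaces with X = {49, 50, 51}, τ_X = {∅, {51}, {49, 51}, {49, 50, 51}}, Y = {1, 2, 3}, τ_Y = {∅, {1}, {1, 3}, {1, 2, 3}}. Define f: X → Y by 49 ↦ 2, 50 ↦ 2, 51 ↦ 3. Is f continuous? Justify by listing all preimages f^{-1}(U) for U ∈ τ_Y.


f IS continuous.

Compute f^{-1}(U) for each U ∈ τ_Y:
  U = ∅: f^{-1}(U) = ∅ ∈ τ_X ✓.
  U = {1}: f^{-1}(U) = ∅ ∈ τ_X ✓.
  U = {1, 3}: f^{-1}(U) = {51} ∈ τ_X ✓.
  U = {1, 2, 3}: f^{-1}(U) = {49, 50, 51} ∈ τ_X ✓.
Every preimage lies in τ_X, so f IS continuous.


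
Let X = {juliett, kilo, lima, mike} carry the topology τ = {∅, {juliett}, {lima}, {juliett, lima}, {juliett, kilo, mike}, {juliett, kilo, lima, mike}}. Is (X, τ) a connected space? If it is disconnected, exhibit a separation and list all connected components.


(X, τ) is disconnected; components = [{lima}, {juliett, kilo, mike}].

Find clopen sets (U ∈ τ with X ∖ U ∈ τ):
  U = ∅, X ∖ U = {juliett, kilo, lima, mike} — both open, so U is clopen.
  U = {lima}, X ∖ U = {juliett, kilo, mike} — both open, so U is clopen.
  U = {juliett, kilo, mike}, X ∖ U = {lima} — both open, so U is clopen.
  U = {juliett, kilo, lima, mike}, X ∖ U = ∅ — both open, so U is clopen.
Nontrivial clopen(s) exist: e.g. {juliett, kilo, mike}. So (X, τ) is disconnected.
Compute connected components by grouping points that agree on all clopens:
  component: {lima}
  component: {juliett, kilo, mike}


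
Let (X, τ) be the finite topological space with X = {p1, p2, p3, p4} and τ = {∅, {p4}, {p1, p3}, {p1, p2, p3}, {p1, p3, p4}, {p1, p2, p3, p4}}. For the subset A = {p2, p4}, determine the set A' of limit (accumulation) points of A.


A' = ∅

For each x ∈ X, list the open sets U ∈ τ with x ∈ U, then check whether U ∩ (A ∖ {x}) ≠ ∅ for every such U.
  x = p1: open {p1, p3} ∋ x has {p1, p3} ∩ (A ∖ {p1}) = ∅, so x is NOT a limit point.
  x = p2: open {p1, p2, p3} ∋ x has {p1, p2, p3} ∩ (A ∖ {p2}) = ∅, so x is NOT a limit point.
  x = p3: open {p1, p3} ∋ x has {p1, p3} ∩ (A ∖ {p3}) = ∅, so x is NOT a limit point.
  x = p4: open {p4} ∋ x has {p4} ∩ (A ∖ {p4}) = ∅, so x is NOT a limit point.
Collecting: A' = ∅.


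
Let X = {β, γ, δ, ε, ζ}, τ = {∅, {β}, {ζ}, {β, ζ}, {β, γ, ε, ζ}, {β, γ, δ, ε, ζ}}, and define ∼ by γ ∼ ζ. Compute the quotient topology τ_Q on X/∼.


X/∼ = {[β], [γ=ζ], [δ], [ε]}; |τ_Q| = 4.

Equivalence classes: [β], [γ=ζ], [δ], [ε].
Quotient map π: X → X/∼ sends β ↦ [β], γ ↦ [γ=ζ], δ ↦ [δ], ε ↦ [ε], ζ ↦ [γ=ζ].
For each subset V ⊆ X/∼, compute π^{-1}(V) ⊆ X and check whether π^{-1}(V) ∈ τ. V is open in τ_Q iff π^{-1}(V) ∈ τ.
  V = {}: π^{-1}(V) = ∅ ∈ τ ✓.
  V = {[β]}: π^{-1}(V) = {β} ∈ τ ✓.
  V = {[γ=ζ]}: π^{-1}(V) = {γ, ζ} ∉ τ ✗.
  V = {[β], [γ=ζ]}: π^{-1}(V) = {β, γ, ζ} ∉ τ ✗.
  V = {[δ]}: π^{-1}(V) = {δ} ∉ τ ✗.
  V = {[β], [δ]}: π^{-1}(V) = {β, δ} ∉ τ ✗.
  V = {[γ=ζ], [δ]}: π^{-1}(V) = {γ, δ, ζ} ∉ τ ✗.
  V = {[β], [γ=ζ], [δ]}: π^{-1}(V) = {β, γ, δ, ζ} ∉ τ ✗.
  V = {[ε]}: π^{-1}(V) = {ε} ∉ τ ✗.
  V = {[β], [ε]}: π^{-1}(V) = {β, ε} ∉ τ ✗.
  V = {[γ=ζ], [ε]}: π^{-1}(V) = {γ, ε, ζ} ∉ τ ✗.
  V = {[β], [γ=ζ], [ε]}: π^{-1}(V) = {β, γ, ε, ζ} ∈ τ ✓.
  V = {[δ], [ε]}: π^{-1}(V) = {δ, ε} ∉ τ ✗.
  V = {[β], [δ], [ε]}: π^{-1}(V) = {β, δ, ε} ∉ τ ✗.
  V = {[γ=ζ], [δ], [ε]}: π^{-1}(V) = {γ, δ, ε, ζ} ∉ τ ✗.
  V = {[β], [γ=ζ], [δ], [ε]}: π^{-1}(V) = {β, γ, δ, ε, ζ} ∈ τ ✓.
Open sets in the quotient: τ_Q = {{}, {[β]}, {[β], [γ=ζ], [ε]}, {[β], [γ=ζ], [δ], [ε]}} (4 elements).


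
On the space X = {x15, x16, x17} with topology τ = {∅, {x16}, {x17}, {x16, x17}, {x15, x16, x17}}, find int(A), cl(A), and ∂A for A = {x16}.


int(A) = {x16}, cl(A) = {x15, x16}, ∂A = {x15}.

Closed sets in (X, τ) are complements of opens:
  closed(X, τ) = {∅, {x15}, {x15, x16}, {x15, x17}, {x15, x16, x17}}.
int(A) = ⋃ {U ∈ τ : U ⊆ A}. Opens contained in A: ∅, {x16}.
Taking the union of these: int(A) = {x16}.
cl(A) = ⋂ {C closed : A ⊆ C}. Closed sets containing A: {x15, x16}, {x15, x16, x17}.
Intersecting these: cl(A) = {x15, x16}.
∂A = cl(A) ∖ int(A) = {x15, x16} ∖ {x16} = {x15}.


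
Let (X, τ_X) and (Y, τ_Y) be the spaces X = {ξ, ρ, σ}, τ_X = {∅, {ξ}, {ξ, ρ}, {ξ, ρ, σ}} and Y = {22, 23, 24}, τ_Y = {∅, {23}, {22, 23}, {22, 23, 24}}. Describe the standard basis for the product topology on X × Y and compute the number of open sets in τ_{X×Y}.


Basis B = {∅ × ∅, {ξ} × {23}, {ξ} × {22, 23}, {ξ, ρ} × {23}, {ξ} × {22, 23, 24}, {ξ, ρ, σ} × {23}, {ξ, ρ} × {22, 23}, {ξ, ρ} × {22, 23, 24}, {ξ, ρ, σ} × {22, 23}, {ξ, ρ, σ} × {22, 23, 24}}; |τ_{X×Y}| = 20.

Enumerate products U × V with U ∈ τ_X, V ∈ τ_Y (deduplicated):
  ∅ × ∅ = {} (∅)
  {ξ} × {23} = {(ξ,23)}
  {ξ} × {22, 23} = {(ξ,22), (ξ,23)}
  {ξ, ρ} × {23} = {(ξ,23), (ρ,23)}
  {ξ} × {22, 23, 24} = {(ξ,22), (ξ,23), (ξ,24)}
  {ξ, ρ, σ} × {23} = {(ξ,23), (ρ,23), (σ,23)}
  {ξ, ρ} × {22, 23} = {(ξ,22), (ξ,23), (ρ,22), (ρ,23)}
  {ξ, ρ} × {22, 23, 24} = {(ξ,22), (ξ,23), (ξ,24), (ρ,22), (ρ,23), (ρ,24)}
  {ξ, ρ, σ} × {22, 23} = {(ξ,22), (ξ,23), (ρ,22), (ρ,23), (σ,22), (σ,23)}
  {ξ, ρ, σ} × {22, 23, 24} = {(ξ,22), (ξ,23), (ξ,24), (ρ,22), (ρ,23), (ρ,24), (σ,22), (σ,23), (σ,24)}
These 10 distinct sets form the basis B.
Close under arbitrary unions to get τ_{X×Y}; counting gives |τ_{X×Y}| = 20.


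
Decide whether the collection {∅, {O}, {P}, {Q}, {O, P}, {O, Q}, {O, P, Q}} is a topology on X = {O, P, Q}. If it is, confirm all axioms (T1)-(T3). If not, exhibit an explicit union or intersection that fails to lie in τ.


τ is NOT a topology on X.

Axiom (T1): ∅ ∈ τ? Yes; X ∈ τ? Yes.
Axiom (T2/T3): check pairwise unions and intersections of members of τ.
Counterexample for (T2): {P} ∪ {Q} = {P, Q} ∉ τ. Therefore τ is NOT a topology.


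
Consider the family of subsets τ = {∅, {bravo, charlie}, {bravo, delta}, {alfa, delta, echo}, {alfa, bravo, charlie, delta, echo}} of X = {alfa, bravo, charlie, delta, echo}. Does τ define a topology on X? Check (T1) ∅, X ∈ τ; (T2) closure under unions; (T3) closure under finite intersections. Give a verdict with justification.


τ is NOT a topology on X.

Axiom (T1): ∅ ∈ τ? Yes; X ∈ τ? Yes.
Axiom (T2/T3): check pairwise unions and intersections of members of τ.
Counterexample for (T3): {bravo, charlie} ∩ {bravo, delta} = {bravo} ∉ τ. Therefore τ is NOT a topology.


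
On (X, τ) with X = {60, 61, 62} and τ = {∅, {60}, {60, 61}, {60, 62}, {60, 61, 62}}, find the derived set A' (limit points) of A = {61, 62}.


A' = ∅

For each x ∈ X, list the open sets U ∈ τ with x ∈ U, then check whether U ∩ (A ∖ {x}) ≠ ∅ for every such U.
  x = 60: open {60} ∋ x has {60} ∩ (A ∖ {60}) = ∅, so x is NOT a limit point.
  x = 61: open {60, 61} ∋ x has {60, 61} ∩ (A ∖ {61}) = ∅, so x is NOT a limit point.
  x = 62: open {60, 62} ∋ x has {60, 62} ∩ (A ∖ {62}) = ∅, so x is NOT a limit point.
Collecting: A' = ∅.


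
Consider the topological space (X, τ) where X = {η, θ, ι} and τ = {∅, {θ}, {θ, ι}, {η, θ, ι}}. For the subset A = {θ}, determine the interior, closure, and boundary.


int(A) = {θ}, cl(A) = {η, θ, ι}, ∂A = {η, ι}.

Closed sets in (X, τ) are complements of opens:
  closed(X, τ) = {∅, {η}, {η, ι}, {η, θ, ι}}.
int(A) = ⋃ {U ∈ τ : U ⊆ A}. Opens contained in A: ∅, {θ}.
Taking the union of these: int(A) = {θ}.
cl(A) = ⋂ {C closed : A ⊆ C}. Closed sets containing A: {η, θ, ι}.
Intersecting these: cl(A) = {η, θ, ι}.
∂A = cl(A) ∖ int(A) = {η, θ, ι} ∖ {θ} = {η, ι}.


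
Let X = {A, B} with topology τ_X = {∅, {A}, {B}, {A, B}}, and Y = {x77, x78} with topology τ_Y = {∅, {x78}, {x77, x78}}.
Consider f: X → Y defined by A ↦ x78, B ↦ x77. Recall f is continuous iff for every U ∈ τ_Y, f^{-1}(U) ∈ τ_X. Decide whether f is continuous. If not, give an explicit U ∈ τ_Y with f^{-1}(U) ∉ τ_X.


f IS continuous.

Compute f^{-1}(U) for each U ∈ τ_Y:
  U = ∅: f^{-1}(U) = ∅ ∈ τ_X ✓.
  U = {x78}: f^{-1}(U) = {A} ∈ τ_X ✓.
  U = {x77, x78}: f^{-1}(U) = {A, B} ∈ τ_X ✓.
Every preimage lies in τ_X, so f IS continuous.


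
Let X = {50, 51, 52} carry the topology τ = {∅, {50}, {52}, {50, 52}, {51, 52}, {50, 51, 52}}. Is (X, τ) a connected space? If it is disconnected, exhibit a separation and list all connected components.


(X, τ) is disconnected; components = [{50}, {51, 52}].

Find clopen sets (U ∈ τ with X ∖ U ∈ τ):
  U = ∅, X ∖ U = {50, 51, 52} — both open, so U is clopen.
  U = {50}, X ∖ U = {51, 52} — both open, so U is clopen.
  U = {51, 52}, X ∖ U = {50} — both open, so U is clopen.
  U = {50, 51, 52}, X ∖ U = ∅ — both open, so U is clopen.
Nontrivial clopen(s) exist: e.g. {51, 52}. So (X, τ) is disconnected.
Compute connected components by grouping points that agree on all clopens:
  component: {50}
  component: {51, 52}


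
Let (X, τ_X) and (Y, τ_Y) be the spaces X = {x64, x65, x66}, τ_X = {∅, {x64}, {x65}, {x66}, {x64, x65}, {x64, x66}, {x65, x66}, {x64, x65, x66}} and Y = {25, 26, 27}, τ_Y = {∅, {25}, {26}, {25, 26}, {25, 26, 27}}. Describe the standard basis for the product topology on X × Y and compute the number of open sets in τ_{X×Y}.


Basis B = {∅ × ∅, {x64} × {25}, {x64} × {26}, {x65} × {25}, {x65} × {26}, {x66} × {25}, {x66} × {26}, {x64} × {25, 26}, {x64, x65} × {25}, {x64, x66} × {25}, {x64, x65} × {26}, {x64, x66} × {26}, {x65} × {25, 26}, {x65, x66} × {25}, {x65, x66} × {26}, {x66} × {25, 26}, {x64} × {25, 26, 27}, {x64, x65, x66} × {25}, {x64, x65, x66} × {26}, {x65} × {25, 26, 27}, {x66} × {25, 26, 27}, {x64, x65} × {25, 26}, {x64, x66} × {25, 26}, {x65, x66} × {25, 26}, {x64, x65} × {25, 26, 27}, {x64, x66} × {25, 26, 27}, {x64, x65, x66} × {25, 26}, {x65, x66} × {25, 26, 27}, {x64, x65, x66} × {25, 26, 27}}; |τ_{X×Y}| = 125.

Enumerate products U × V with U ∈ τ_X, V ∈ τ_Y (deduplicated):
  ∅ × ∅ = {} (∅)
  {x64} × {25} = {(x64,25)}
  {x64} × {26} = {(x64,26)}
  {x65} × {25} = {(x65,25)}
  {x65} × {26} = {(x65,26)}
  {x66} × {25} = {(x66,25)}
  {x66} × {26} = {(x66,26)}
  {x64} × {25, 26} = {(x64,25), (x64,26)}
  {x64, x65} × {25} = {(x64,25), (x65,25)}
  {x64, x66} × {25} = {(x64,25), (x66,25)}
  {x64, x65} × {26} = {(x64,26), (x65,26)}
  {x64, x66} × {26} = {(x64,26), (x66,26)}
  {x65} × {25, 26} = {(x65,25), (x65,26)}
  {x65, x66} × {25} = {(x65,25), (x66,25)}
  {x65, x66} × {26} = {(x65,26), (x66,26)}
  {x66} × {25, 26} = {(x66,25), (x66,26)}
  {x64} × {25, 26, 27} = {(x64,25), (x64,26), (x64,27)}
  {x64, x65, x66} × {25} = {(x64,25), (x65,25), (x66,25)}
  {x64, x65, x66} × {26} = {(x64,26), (x65,26), (x66,26)}
  {x65} × {25, 26, 27} = {(x65,25), (x65,26), (x65,27)}
  {x66} × {25, 26, 27} = {(x66,25), (x66,26), (x66,27)}
  {x64, x65} × {25, 26} = {(x64,25), (x64,26), (x65,25), (x65,26)}
  {x64, x66} × {25, 26} = {(x64,25), (x64,26), (x66,25), (x66,26)}
  {x65, x66} × {25, 26} = {(x65,25), (x65,26), (x66,25), (x66,26)}
  {x64, x65} × {25, 26, 27} = {(x64,25), (x64,26), (x64,27), (x65,25), (x65,26), (x65,27)}
  {x64, x66} × {25, 26, 27} = {(x64,25), (x64,26), (x64,27), (x66,25), (x66,26), (x66,27)}
  {x64, x65, x66} × {25, 26} = {(x64,25), (x64,26), (x65,25), (x65,26), (x66,25), (x66,26)}
  {x65, x66} × {25, 26, 27} = {(x65,25), (x65,26), (x65,27), (x66,25), (x66,26), (x66,27)}
  {x64, x65, x66} × {25, 26, 27} = {(x64,25), (x64,26), (x64,27), (x65,25), (x65,26), (x65,27), (x66,25), (x66,26), (x66,27)}
These 29 distinct sets form the basis B.
Close under arbitrary unions to get τ_{X×Y}; counting gives |τ_{X×Y}| = 125.


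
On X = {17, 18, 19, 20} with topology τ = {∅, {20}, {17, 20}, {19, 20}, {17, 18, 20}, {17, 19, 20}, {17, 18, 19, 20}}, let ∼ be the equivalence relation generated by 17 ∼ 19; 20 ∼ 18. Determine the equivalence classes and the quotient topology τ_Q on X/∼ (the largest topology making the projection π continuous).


X/∼ = {[17=19], [18=20]}; |τ_Q| = 2.

Equivalence classes: [17=19], [18=20].
Quotient map π: X → X/∼ sends 17 ↦ [17=19], 18 ↦ [18=20], 19 ↦ [17=19], 20 ↦ [18=20].
For each subset V ⊆ X/∼, compute π^{-1}(V) ⊆ X and check whether π^{-1}(V) ∈ τ. V is open in τ_Q iff π^{-1}(V) ∈ τ.
  V = {}: π^{-1}(V) = ∅ ∈ τ ✓.
  V = {[17=19]}: π^{-1}(V) = {17, 19} ∉ τ ✗.
  V = {[18=20]}: π^{-1}(V) = {18, 20} ∉ τ ✗.
  V = {[17=19], [18=20]}: π^{-1}(V) = {17, 18, 19, 20} ∈ τ ✓.
Open sets in the quotient: τ_Q = {{}, {[17=19], [18=20]}} (2 elements).


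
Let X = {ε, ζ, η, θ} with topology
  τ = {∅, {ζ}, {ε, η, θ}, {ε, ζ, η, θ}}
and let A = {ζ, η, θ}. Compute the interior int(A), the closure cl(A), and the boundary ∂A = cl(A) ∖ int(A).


int(A) = {ζ}, cl(A) = {ε, ζ, η, θ}, ∂A = {ε, η, θ}.

Closed sets in (X, τ) are complements of opens:
  closed(X, τ) = {∅, {ζ}, {ε, η, θ}, {ε, ζ, η, θ}}.
int(A) = ⋃ {U ∈ τ : U ⊆ A}. Opens contained in A: ∅, {ζ}.
Taking the union of these: int(A) = {ζ}.
cl(A) = ⋂ {C closed : A ⊆ C}. Closed sets containing A: {ε, ζ, η, θ}.
Intersecting these: cl(A) = {ε, ζ, η, θ}.
∂A = cl(A) ∖ int(A) = {ε, ζ, η, θ} ∖ {ζ} = {ε, η, θ}.


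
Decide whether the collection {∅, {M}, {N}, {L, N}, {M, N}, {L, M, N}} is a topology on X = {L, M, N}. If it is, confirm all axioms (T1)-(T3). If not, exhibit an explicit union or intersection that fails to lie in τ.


τ IS a topology on X.

Axiom (T1): ∅ ∈ τ? Yes; X ∈ τ? Yes.
Axiom (T2/T3): check pairwise unions and intersections of members of τ.
All pairwise intersections and unions checked — each lies in τ. Therefore τ satisfies (T1), (T2), (T3): it IS a topology on X.


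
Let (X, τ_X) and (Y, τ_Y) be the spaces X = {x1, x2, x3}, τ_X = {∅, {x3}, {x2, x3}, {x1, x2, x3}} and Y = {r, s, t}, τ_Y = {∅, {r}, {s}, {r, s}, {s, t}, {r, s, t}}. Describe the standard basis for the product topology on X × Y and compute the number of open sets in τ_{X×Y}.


Basis B = {∅ × ∅, {x3} × {r}, {x3} × {s}, {x2, x3} × {r}, {x2, x3} × {s}, {x3} × {r, s}, {x3} × {s, t}, {x1, x2, x3} × {r}, {x1, x2, x3} × {s}, {x3} × {r, s, t}, {x2, x3} × {r, s}, {x2, x3} × {s, t}, {x1, x2, x3} × {r, s}, {x1, x2, x3} × {s, t}, {x2, x3} × {r, s, t}, {x1, x2, x3} × {r, s, t}}; |τ_{X×Y}| = 40.

Enumerate products U × V with U ∈ τ_X, V ∈ τ_Y (deduplicated):
  ∅ × ∅ = {} (∅)
  {x3} × {r} = {(x3,r)}
  {x3} × {s} = {(x3,s)}
  {x2, x3} × {r} = {(x2,r), (x3,r)}
  {x2, x3} × {s} = {(x2,s), (x3,s)}
  {x3} × {r, s} = {(x3,r), (x3,s)}
  {x3} × {s, t} = {(x3,s), (x3,t)}
  {x1, x2, x3} × {r} = {(x1,r), (x2,r), (x3,r)}
  {x1, x2, x3} × {s} = {(x1,s), (x2,s), (x3,s)}
  {x3} × {r, s, t} = {(x3,r), (x3,s), (x3,t)}
  {x2, x3} × {r, s} = {(x2,r), (x2,s), (x3,r), (x3,s)}
  {x2, x3} × {s, t} = {(x2,s), (x2,t), (x3,s), (x3,t)}
  {x1, x2, x3} × {r, s} = {(x1,r), (x1,s), (x2,r), (x2,s), (x3,r), (x3,s)}
  {x1, x2, x3} × {s, t} = {(x1,s), (x1,t), (x2,s), (x2,t), (x3,s), (x3,t)}
  {x2, x3} × {r, s, t} = {(x2,r), (x2,s), (x2,t), (x3,r), (x3,s), (x3,t)}
  {x1, x2, x3} × {r, s, t} = {(x1,r), (x1,s), (x1,t), (x2,r), (x2,s), (x2,t), (x3,r), (x3,s), (x3,t)}
These 16 distinct sets form the basis B.
Close under arbitrary unions to get τ_{X×Y}; counting gives |τ_{X×Y}| = 40.


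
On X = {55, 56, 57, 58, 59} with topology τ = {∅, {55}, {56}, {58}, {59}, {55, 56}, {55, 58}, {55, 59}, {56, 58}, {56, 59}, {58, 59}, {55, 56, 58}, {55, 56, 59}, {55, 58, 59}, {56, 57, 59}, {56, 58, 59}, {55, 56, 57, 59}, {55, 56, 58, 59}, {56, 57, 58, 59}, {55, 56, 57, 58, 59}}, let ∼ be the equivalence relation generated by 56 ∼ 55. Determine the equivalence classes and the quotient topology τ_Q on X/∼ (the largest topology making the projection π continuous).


X/∼ = {[55=56], [57], [58], [59]}; |τ_Q| = 10.

Equivalence classes: [55=56], [57], [58], [59].
Quotient map π: X → X/∼ sends 55 ↦ [55=56], 56 ↦ [55=56], 57 ↦ [57], 58 ↦ [58], 59 ↦ [59].
For each subset V ⊆ X/∼, compute π^{-1}(V) ⊆ X and check whether π^{-1}(V) ∈ τ. V is open in τ_Q iff π^{-1}(V) ∈ τ.
  V = {}: π^{-1}(V) = ∅ ∈ τ ✓.
  V = {[55=56]}: π^{-1}(V) = {55, 56} ∈ τ ✓.
  V = {[57]}: π^{-1}(V) = {57} ∉ τ ✗.
  V = {[55=56], [57]}: π^{-1}(V) = {55, 56, 57} ∉ τ ✗.
  V = {[58]}: π^{-1}(V) = {58} ∈ τ ✓.
  V = {[55=56], [58]}: π^{-1}(V) = {55, 56, 58} ∈ τ ✓.
  V = {[57], [58]}: π^{-1}(V) = {57, 58} ∉ τ ✗.
  V = {[55=56], [57], [58]}: π^{-1}(V) = {55, 56, 57, 58} ∉ τ ✗.
  V = {[59]}: π^{-1}(V) = {59} ∈ τ ✓.
  V = {[55=56], [59]}: π^{-1}(V) = {55, 56, 59} ∈ τ ✓.
  V = {[57], [59]}: π^{-1}(V) = {57, 59} ∉ τ ✗.
  V = {[55=56], [57], [59]}: π^{-1}(V) = {55, 56, 57, 59} ∈ τ ✓.
  V = {[58], [59]}: π^{-1}(V) = {58, 59} ∈ τ ✓.
  V = {[55=56], [58], [59]}: π^{-1}(V) = {55, 56, 58, 59} ∈ τ ✓.
  V = {[57], [58], [59]}: π^{-1}(V) = {57, 58, 59} ∉ τ ✗.
  V = {[55=56], [57], [58], [59]}: π^{-1}(V) = {55, 56, 57, 58, 59} ∈ τ ✓.
Open sets in the quotient: τ_Q = {{}, {[55=56]}, {[58]}, {[55=56], [58]}, {[59]}, {[55=56], [59]}, {[55=56], [57], [59]}, {[58], [59]}, {[55=56], [58], [59]}, {[55=56], [57], [58], [59]}} (10 elements).


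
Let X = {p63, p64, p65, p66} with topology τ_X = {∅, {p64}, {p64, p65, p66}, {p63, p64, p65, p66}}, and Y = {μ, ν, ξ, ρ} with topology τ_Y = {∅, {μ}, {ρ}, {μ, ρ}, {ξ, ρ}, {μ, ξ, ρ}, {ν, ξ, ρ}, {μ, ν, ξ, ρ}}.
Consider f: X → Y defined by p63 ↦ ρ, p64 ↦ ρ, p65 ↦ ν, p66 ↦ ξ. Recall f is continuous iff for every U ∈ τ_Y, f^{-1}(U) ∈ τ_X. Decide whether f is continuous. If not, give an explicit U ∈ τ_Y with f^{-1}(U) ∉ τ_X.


f is NOT continuous.

Compute f^{-1}(U) for each U ∈ τ_Y:
  U = ∅: f^{-1}(U) = ∅ ∈ τ_X ✓.
  U = {μ}: f^{-1}(U) = ∅ ∈ τ_X ✓.
  U = {ρ}: f^{-1}(U) = {p63, p64} ∉ τ_X ✗.
  U = {μ, ρ}: f^{-1}(U) = {p63, p64} ∉ τ_X ✗.
  U = {ξ, ρ}: f^{-1}(U) = {p63, p64, p66} ∉ τ_X ✗.
  U = {μ, ξ, ρ}: f^{-1}(U) = {p63, p64, p66} ∉ τ_X ✗.
  U = {ν, ξ, ρ}: f^{-1}(U) = {p63, p64, p65, p66} ∈ τ_X ✓.
  U = {μ, ν, ξ, ρ}: f^{-1}(U) = {p63, p64, p65, p66} ∈ τ_X ✓.
Found U = {ρ} with f^{-1}(U) = {p63, p64} not in τ_X. Therefore f is NOT continuous.


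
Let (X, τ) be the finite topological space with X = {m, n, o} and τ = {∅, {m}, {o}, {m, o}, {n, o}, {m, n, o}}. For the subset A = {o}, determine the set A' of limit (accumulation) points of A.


A' = {n}

For each x ∈ X, list the open sets U ∈ τ with x ∈ U, then check whether U ∩ (A ∖ {x}) ≠ ∅ for every such U.
  x = m: open {m} ∋ x has {m} ∩ (A ∖ {m}) = ∅, so x is NOT a limit point.
  x = n: opens ∋ x are {n, o}, {m, n, o}; each meets A ∖ {n}, so x IS a limit point.
  x = o: open {o} ∋ x has {o} ∩ (A ∖ {o}) = ∅, so x is NOT a limit point.
Collecting: A' = {n}.


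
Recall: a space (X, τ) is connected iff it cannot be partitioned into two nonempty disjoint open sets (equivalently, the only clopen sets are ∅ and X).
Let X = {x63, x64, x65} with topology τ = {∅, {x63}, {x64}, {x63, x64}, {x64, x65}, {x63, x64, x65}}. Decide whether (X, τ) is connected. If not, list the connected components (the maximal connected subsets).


(X, τ) is disconnected; components = [{x63}, {x64, x65}].

Find clopen sets (U ∈ τ with X ∖ U ∈ τ):
  U = ∅, X ∖ U = {x63, x64, x65} — both open, so U is clopen.
  U = {x63}, X ∖ U = {x64, x65} — both open, so U is clopen.
  U = {x64, x65}, X ∖ U = {x63} — both open, so U is clopen.
  U = {x63, x64, x65}, X ∖ U = ∅ — both open, so U is clopen.
Nontrivial clopen(s) exist: e.g. {x64, x65}. So (X, τ) is disconnected.
Compute connected components by grouping points that agree on all clopens:
  component: {x63}
  component: {x64, x65}


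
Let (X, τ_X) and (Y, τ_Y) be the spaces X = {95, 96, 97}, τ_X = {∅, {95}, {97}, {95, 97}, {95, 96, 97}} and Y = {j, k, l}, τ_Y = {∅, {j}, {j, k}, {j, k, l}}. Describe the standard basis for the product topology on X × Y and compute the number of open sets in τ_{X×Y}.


Basis B = {∅ × ∅, {95} × {j}, {97} × {j}, {95} × {j, k}, {95, 97} × {j}, {97} × {j, k}, {95} × {j, k, l}, {95, 96, 97} × {j}, {97} × {j, k, l}, {95, 97} × {j, k}, {95, 97} × {j, k, l}, {95, 96, 97} × {j, k}, {95, 96, 97} × {j, k, l}}; |τ_{X×Y}| = 30.

Enumerate products U × V with U ∈ τ_X, V ∈ τ_Y (deduplicated):
  ∅ × ∅ = {} (∅)
  {95} × {j} = {(95,j)}
  {97} × {j} = {(97,j)}
  {95} × {j, k} = {(95,j), (95,k)}
  {95, 97} × {j} = {(95,j), (97,j)}
  {97} × {j, k} = {(97,j), (97,k)}
  {95} × {j, k, l} = {(95,j), (95,k), (95,l)}
  {95, 96, 97} × {j} = {(95,j), (96,j), (97,j)}
  {97} × {j, k, l} = {(97,j), (97,k), (97,l)}
  {95, 97} × {j, k} = {(95,j), (95,k), (97,j), (97,k)}
  {95, 97} × {j, k, l} = {(95,j), (95,k), (95,l), (97,j), (97,k), (97,l)}
  {95, 96, 97} × {j, k} = {(95,j), (95,k), (96,j), (96,k), (97,j), (97,k)}
  {95, 96, 97} × {j, k, l} = {(95,j), (95,k), (95,l), (96,j), (96,k), (96,l), (97,j), (97,k), (97,l)}
These 13 distinct sets form the basis B.
Close under arbitrary unions to get τ_{X×Y}; counting gives |τ_{X×Y}| = 30.


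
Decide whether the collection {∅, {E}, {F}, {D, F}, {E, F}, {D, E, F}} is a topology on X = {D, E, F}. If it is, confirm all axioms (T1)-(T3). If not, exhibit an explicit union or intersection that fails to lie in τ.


τ IS a topology on X.

Axiom (T1): ∅ ∈ τ? Yes; X ∈ τ? Yes.
Axiom (T2/T3): check pairwise unions and intersections of members of τ.
All pairwise intersections and unions checked — each lies in τ. Therefore τ satisfies (T1), (T2), (T3): it IS a topology on X.


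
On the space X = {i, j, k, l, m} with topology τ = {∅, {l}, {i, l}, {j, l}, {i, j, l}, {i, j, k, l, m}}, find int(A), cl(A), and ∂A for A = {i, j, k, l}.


int(A) = {i, j, l}, cl(A) = {i, j, k, l, m}, ∂A = {k, m}.

Closed sets in (X, τ) are complements of opens:
  closed(X, τ) = {∅, {k, m}, {i, k, m}, {j, k, m}, {i, j, k, m}, {i, j, k, l, m}}.
int(A) = ⋃ {U ∈ τ : U ⊆ A}. Opens contained in A: ∅, {l}, {i, l}, {j, l}, {i, j, l}.
Taking the union of these: int(A) = {i, j, l}.
cl(A) = ⋂ {C closed : A ⊆ C}. Closed sets containing A: {i, j, k, l, m}.
Intersecting these: cl(A) = {i, j, k, l, m}.
∂A = cl(A) ∖ int(A) = {i, j, k, l, m} ∖ {i, j, l} = {k, m}.


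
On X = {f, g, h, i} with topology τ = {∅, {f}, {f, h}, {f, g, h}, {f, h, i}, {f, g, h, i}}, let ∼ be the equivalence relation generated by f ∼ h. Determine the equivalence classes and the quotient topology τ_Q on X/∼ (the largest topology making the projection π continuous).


X/∼ = {[f=h], [g], [i]}; |τ_Q| = 5.

Equivalence classes: [f=h], [g], [i].
Quotient map π: X → X/∼ sends f ↦ [f=h], g ↦ [g], h ↦ [f=h], i ↦ [i].
For each subset V ⊆ X/∼, compute π^{-1}(V) ⊆ X and check whether π^{-1}(V) ∈ τ. V is open in τ_Q iff π^{-1}(V) ∈ τ.
  V = {}: π^{-1}(V) = ∅ ∈ τ ✓.
  V = {[f=h]}: π^{-1}(V) = {f, h} ∈ τ ✓.
  V = {[g]}: π^{-1}(V) = {g} ∉ τ ✗.
  V = {[f=h], [g]}: π^{-1}(V) = {f, g, h} ∈ τ ✓.
  V = {[i]}: π^{-1}(V) = {i} ∉ τ ✗.
  V = {[f=h], [i]}: π^{-1}(V) = {f, h, i} ∈ τ ✓.
  V = {[g], [i]}: π^{-1}(V) = {g, i} ∉ τ ✗.
  V = {[f=h], [g], [i]}: π^{-1}(V) = {f, g, h, i} ∈ τ ✓.
Open sets in the quotient: τ_Q = {{}, {[f=h]}, {[f=h], [g]}, {[f=h], [i]}, {[f=h], [g], [i]}} (5 elements).


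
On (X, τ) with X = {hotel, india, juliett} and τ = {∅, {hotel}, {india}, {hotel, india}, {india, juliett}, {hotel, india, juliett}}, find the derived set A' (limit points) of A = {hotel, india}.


A' = {juliett}

For each x ∈ X, list the open sets U ∈ τ with x ∈ U, then check whether U ∩ (A ∖ {x}) ≠ ∅ for every such U.
  x = hotel: open {hotel} ∋ x has {hotel} ∩ (A ∖ {hotel}) = ∅, so x is NOT a limit point.
  x = india: open {india} ∋ x has {india} ∩ (A ∖ {india}) = ∅, so x is NOT a limit point.
  x = juliett: opens ∋ x are {india, juliett}, {hotel, india, juliett}; each meets A ∖ {juliett}, so x IS a limit point.
Collecting: A' = {juliett}.


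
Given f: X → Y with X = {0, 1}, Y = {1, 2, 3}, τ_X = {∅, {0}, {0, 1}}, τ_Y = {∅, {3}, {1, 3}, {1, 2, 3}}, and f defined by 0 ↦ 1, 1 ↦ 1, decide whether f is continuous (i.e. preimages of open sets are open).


f IS continuous.

Compute f^{-1}(U) for each U ∈ τ_Y:
  U = ∅: f^{-1}(U) = ∅ ∈ τ_X ✓.
  U = {3}: f^{-1}(U) = ∅ ∈ τ_X ✓.
  U = {1, 3}: f^{-1}(U) = {0, 1} ∈ τ_X ✓.
  U = {1, 2, 3}: f^{-1}(U) = {0, 1} ∈ τ_X ✓.
Every preimage lies in τ_X, so f IS continuous.


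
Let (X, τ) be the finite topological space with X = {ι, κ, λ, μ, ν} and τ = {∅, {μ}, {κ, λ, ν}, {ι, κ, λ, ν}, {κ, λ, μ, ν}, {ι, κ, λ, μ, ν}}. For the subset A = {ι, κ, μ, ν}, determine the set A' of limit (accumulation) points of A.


A' = {ι, κ, λ, ν}

For each x ∈ X, list the open sets U ∈ τ with x ∈ U, then check whether U ∩ (A ∖ {x}) ≠ ∅ for every such U.
  x = ι: opens ∋ x are {ι, κ, λ, ν}, {ι, κ, λ, μ, ν}; each meets A ∖ {ι}, so x IS a limit point.
  x = κ: opens ∋ x are {κ, λ, ν}, {ι, κ, λ, ν}, {κ, λ, μ, ν}, {ι, κ, λ, μ, ν}; each meets A ∖ {κ}, so x IS a limit point.
  x = λ: opens ∋ x are {κ, λ, ν}, {ι, κ, λ, ν}, {κ, λ, μ, ν}, {ι, κ, λ, μ, ν}; each meets A ∖ {λ}, so x IS a limit point.
  x = μ: open {μ} ∋ x has {μ} ∩ (A ∖ {μ}) = ∅, so x is NOT a limit point.
  x = ν: opens ∋ x are {κ, λ, ν}, {ι, κ, λ, ν}, {κ, λ, μ, ν}, {ι, κ, λ, μ, ν}; each meets A ∖ {ν}, so x IS a limit point.
Collecting: A' = {ι, κ, λ, ν}.


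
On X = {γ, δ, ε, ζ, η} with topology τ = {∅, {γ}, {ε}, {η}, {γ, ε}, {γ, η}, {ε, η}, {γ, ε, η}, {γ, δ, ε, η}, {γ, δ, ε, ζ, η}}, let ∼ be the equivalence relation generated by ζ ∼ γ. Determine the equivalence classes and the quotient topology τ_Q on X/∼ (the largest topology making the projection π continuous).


X/∼ = {[γ=ζ], [δ], [ε], [η]}; |τ_Q| = 5.

Equivalence classes: [γ=ζ], [δ], [ε], [η].
Quotient map π: X → X/∼ sends γ ↦ [γ=ζ], δ ↦ [δ], ε ↦ [ε], ζ ↦ [γ=ζ], η ↦ [η].
For each subset V ⊆ X/∼, compute π^{-1}(V) ⊆ X and check whether π^{-1}(V) ∈ τ. V is open in τ_Q iff π^{-1}(V) ∈ τ.
  V = {}: π^{-1}(V) = ∅ ∈ τ ✓.
  V = {[γ=ζ]}: π^{-1}(V) = {γ, ζ} ∉ τ ✗.
  V = {[δ]}: π^{-1}(V) = {δ} ∉ τ ✗.
  V = {[γ=ζ], [δ]}: π^{-1}(V) = {γ, δ, ζ} ∉ τ ✗.
  V = {[ε]}: π^{-1}(V) = {ε} ∈ τ ✓.
  V = {[γ=ζ], [ε]}: π^{-1}(V) = {γ, ε, ζ} ∉ τ ✗.
  V = {[δ], [ε]}: π^{-1}(V) = {δ, ε} ∉ τ ✗.
  V = {[γ=ζ], [δ], [ε]}: π^{-1}(V) = {γ, δ, ε, ζ} ∉ τ ✗.
  V = {[η]}: π^{-1}(V) = {η} ∈ τ ✓.
  V = {[γ=ζ], [η]}: π^{-1}(V) = {γ, ζ, η} ∉ τ ✗.
  V = {[δ], [η]}: π^{-1}(V) = {δ, η} ∉ τ ✗.
  V = {[γ=ζ], [δ], [η]}: π^{-1}(V) = {γ, δ, ζ, η} ∉ τ ✗.
  V = {[ε], [η]}: π^{-1}(V) = {ε, η} ∈ τ ✓.
  V = {[γ=ζ], [ε], [η]}: π^{-1}(V) = {γ, ε, ζ, η} ∉ τ ✗.
  V = {[δ], [ε], [η]}: π^{-1}(V) = {δ, ε, η} ∉ τ ✗.
  V = {[γ=ζ], [δ], [ε], [η]}: π^{-1}(V) = {γ, δ, ε, ζ, η} ∈ τ ✓.
Open sets in the quotient: τ_Q = {{}, {[ε]}, {[η]}, {[ε], [η]}, {[γ=ζ], [δ], [ε], [η]}} (5 elements).


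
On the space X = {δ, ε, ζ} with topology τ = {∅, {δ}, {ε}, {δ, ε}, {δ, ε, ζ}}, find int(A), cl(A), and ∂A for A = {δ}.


int(A) = {δ}, cl(A) = {δ, ζ}, ∂A = {ζ}.

Closed sets in (X, τ) are complements of opens:
  closed(X, τ) = {∅, {ζ}, {δ, ζ}, {ε, ζ}, {δ, ε, ζ}}.
int(A) = ⋃ {U ∈ τ : U ⊆ A}. Opens contained in A: ∅, {δ}.
Taking the union of these: int(A) = {δ}.
cl(A) = ⋂ {C closed : A ⊆ C}. Closed sets containing A: {δ, ζ}, {δ, ε, ζ}.
Intersecting these: cl(A) = {δ, ζ}.
∂A = cl(A) ∖ int(A) = {δ, ζ} ∖ {δ} = {ζ}.


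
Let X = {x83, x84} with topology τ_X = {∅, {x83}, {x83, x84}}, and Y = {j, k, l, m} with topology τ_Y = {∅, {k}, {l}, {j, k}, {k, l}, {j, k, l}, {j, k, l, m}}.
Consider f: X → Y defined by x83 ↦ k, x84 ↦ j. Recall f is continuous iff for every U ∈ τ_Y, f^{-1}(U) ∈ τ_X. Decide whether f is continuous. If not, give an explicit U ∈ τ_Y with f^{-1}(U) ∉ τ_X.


f IS continuous.

Compute f^{-1}(U) for each U ∈ τ_Y:
  U = ∅: f^{-1}(U) = ∅ ∈ τ_X ✓.
  U = {k}: f^{-1}(U) = {x83} ∈ τ_X ✓.
  U = {l}: f^{-1}(U) = ∅ ∈ τ_X ✓.
  U = {j, k}: f^{-1}(U) = {x83, x84} ∈ τ_X ✓.
  U = {k, l}: f^{-1}(U) = {x83} ∈ τ_X ✓.
  U = {j, k, l}: f^{-1}(U) = {x83, x84} ∈ τ_X ✓.
  U = {j, k, l, m}: f^{-1}(U) = {x83, x84} ∈ τ_X ✓.
Every preimage lies in τ_X, so f IS continuous.


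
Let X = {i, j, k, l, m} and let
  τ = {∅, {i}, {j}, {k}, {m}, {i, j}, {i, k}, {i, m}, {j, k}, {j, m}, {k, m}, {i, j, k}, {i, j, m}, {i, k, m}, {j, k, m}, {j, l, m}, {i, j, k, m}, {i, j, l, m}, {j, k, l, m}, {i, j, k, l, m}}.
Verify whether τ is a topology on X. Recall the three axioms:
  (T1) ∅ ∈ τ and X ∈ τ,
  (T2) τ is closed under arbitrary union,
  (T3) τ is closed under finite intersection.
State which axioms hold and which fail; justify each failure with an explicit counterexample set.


τ IS a topology on X.

Axiom (T1): ∅ ∈ τ? Yes; X ∈ τ? Yes.
Axiom (T2/T3): check pairwise unions and intersections of members of τ.
All pairwise intersections and unions checked — each lies in τ. Therefore τ satisfies (T1), (T2), (T3): it IS a topology on X.


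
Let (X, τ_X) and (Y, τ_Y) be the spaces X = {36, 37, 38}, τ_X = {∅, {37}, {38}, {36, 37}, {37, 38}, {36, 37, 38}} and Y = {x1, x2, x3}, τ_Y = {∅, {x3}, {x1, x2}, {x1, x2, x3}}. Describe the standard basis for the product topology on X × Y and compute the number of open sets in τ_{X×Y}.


Basis B = {∅ × ∅, {37} × {x3}, {38} × {x3}, {36, 37} × {x3}, {37} × {x1, x2}, {37, 38} × {x3}, {38} × {x1, x2}, {36, 37, 38} × {x3}, {37} × {x1, x2, x3}, {38} × {x1, x2, x3}, {36, 37} × {x1, x2}, {37, 38} × {x1, x2}, {36, 37} × {x1, x2, x3}, {36, 37, 38} × {x1, x2}, {37, 38} × {x1, x2, x3}, {36, 37, 38} × {x1, x2, x3}}; |τ_{X×Y}| = 36.

Enumerate products U × V with U ∈ τ_X, V ∈ τ_Y (deduplicated):
  ∅ × ∅ = {} (∅)
  {37} × {x3} = {(37,x3)}
  {38} × {x3} = {(38,x3)}
  {36, 37} × {x3} = {(36,x3), (37,x3)}
  {37} × {x1, x2} = {(37,x1), (37,x2)}
  {37, 38} × {x3} = {(37,x3), (38,x3)}
  {38} × {x1, x2} = {(38,x1), (38,x2)}
  {36, 37, 38} × {x3} = {(36,x3), (37,x3), (38,x3)}
  {37} × {x1, x2, x3} = {(37,x1), (37,x2), (37,x3)}
  {38} × {x1, x2, x3} = {(38,x1), (38,x2), (38,x3)}
  {36, 37} × {x1, x2} = {(36,x1), (36,x2), (37,x1), (37,x2)}
  {37, 38} × {x1, x2} = {(37,x1), (37,x2), (38,x1), (38,x2)}
  {36, 37} × {x1, x2, x3} = {(36,x1), (36,x2), (36,x3), (37,x1), (37,x2), (37,x3)}
  {36, 37, 38} × {x1, x2} = {(36,x1), (36,x2), (37,x1), (37,x2), (38,x1), (38,x2)}
  {37, 38} × {x1, x2, x3} = {(37,x1), (37,x2), (37,x3), (38,x1), (38,x2), (38,x3)}
  {36, 37, 38} × {x1, x2, x3} = {(36,x1), (36,x2), (36,x3), (37,x1), (37,x2), (37,x3), (38,x1), (38,x2), (38,x3)}
These 16 distinct sets form the basis B.
Close under arbitrary unions to get τ_{X×Y}; counting gives |τ_{X×Y}| = 36.


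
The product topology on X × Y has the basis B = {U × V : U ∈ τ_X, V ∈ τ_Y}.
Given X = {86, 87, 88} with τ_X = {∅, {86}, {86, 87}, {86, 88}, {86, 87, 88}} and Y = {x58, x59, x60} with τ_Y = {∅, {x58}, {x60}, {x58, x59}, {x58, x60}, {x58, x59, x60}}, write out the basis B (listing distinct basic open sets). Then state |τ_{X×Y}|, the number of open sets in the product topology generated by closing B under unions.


Basis B = {∅ × ∅, {86} × {x58}, {86} × {x60}, {86} × {x58, x59}, {86} × {x58, x60}, {86, 87} × {x58}, {86, 88} × {x58}, {86, 87} × {x60}, {86, 88} × {x60}, {86} × {x58, x59, x60}, {86, 87, 88} × {x58}, {86, 87, 88} × {x60}, {86, 87} × {x58, x59}, {86, 88} × {x58, x59}, {86, 87} × {x58, x60}, {86, 88} × {x58, x60}, {86, 87} × {x58, x59, x60}, {86, 88} × {x58, x59, x60}, {86, 87, 88} × {x58, x59}, {86, 87, 88} × {x58, x60}, {86, 87, 88} × {x58, x59, x60}}; |τ_{X×Y}| = 70.

Enumerate products U × V with U ∈ τ_X, V ∈ τ_Y (deduplicated):
  ∅ × ∅ = {} (∅)
  {86} × {x58} = {(86,x58)}
  {86} × {x60} = {(86,x60)}
  {86} × {x58, x59} = {(86,x58), (86,x59)}
  {86} × {x58, x60} = {(86,x58), (86,x60)}
  {86, 87} × {x58} = {(86,x58), (87,x58)}
  {86, 88} × {x58} = {(86,x58), (88,x58)}
  {86, 87} × {x60} = {(86,x60), (87,x60)}
  {86, 88} × {x60} = {(86,x60), (88,x60)}
  {86} × {x58, x59, x60} = {(86,x58), (86,x59), (86,x60)}
  {86, 87, 88} × {x58} = {(86,x58), (87,x58), (88,x58)}
  {86, 87, 88} × {x60} = {(86,x60), (87,x60), (88,x60)}
  {86, 87} × {x58, x59} = {(86,x58), (86,x59), (87,x58), (87,x59)}
  {86, 88} × {x58, x59} = {(86,x58), (86,x59), (88,x58), (88,x59)}
  {86, 87} × {x58, x60} = {(86,x58), (86,x60), (87,x58), (87,x60)}
  {86, 88} × {x58, x60} = {(86,x58), (86,x60), (88,x58), (88,x60)}
  {86, 87} × {x58, x59, x60} = {(86,x58), (86,x59), (86,x60), (87,x58), (87,x59), (87,x60)}
  {86, 88} × {x58, x59, x60} = {(86,x58), (86,x59), (86,x60), (88,x58), (88,x59), (88,x60)}
  {86, 87, 88} × {x58, x59} = {(86,x58), (86,x59), (87,x58), (87,x59), (88,x58), (88,x59)}
  {86, 87, 88} × {x58, x60} = {(86,x58), (86,x60), (87,x58), (87,x60), (88,x58), (88,x60)}
  {86, 87, 88} × {x58, x59, x60} = {(86,x58), (86,x59), (86,x60), (87,x58), (87,x59), (87,x60), (88,x58), (88,x59), (88,x60)}
These 21 distinct sets form the basis B.
Close under arbitrary unions to get τ_{X×Y}; counting gives |τ_{X×Y}| = 70.


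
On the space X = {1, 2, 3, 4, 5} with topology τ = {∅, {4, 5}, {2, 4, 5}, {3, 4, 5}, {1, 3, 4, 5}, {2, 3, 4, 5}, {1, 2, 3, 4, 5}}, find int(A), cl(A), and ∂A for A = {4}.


int(A) = ∅, cl(A) = {1, 2, 3, 4, 5}, ∂A = {1, 2, 3, 4, 5}.

Closed sets in (X, τ) are complements of opens:
  closed(X, τ) = {∅, {1}, {2}, {1, 2}, {1, 3}, {1, 2, 3}, {1, 2, 3, 4, 5}}.
int(A) = ⋃ {U ∈ τ : U ⊆ A}. Opens contained in A: ∅.
Taking the union of these: int(A) = ∅.
cl(A) = ⋂ {C closed : A ⊆ C}. Closed sets containing A: {1, 2, 3, 4, 5}.
Intersecting these: cl(A) = {1, 2, 3, 4, 5}.
∂A = cl(A) ∖ int(A) = {1, 2, 3, 4, 5} ∖ ∅ = {1, 2, 3, 4, 5}.


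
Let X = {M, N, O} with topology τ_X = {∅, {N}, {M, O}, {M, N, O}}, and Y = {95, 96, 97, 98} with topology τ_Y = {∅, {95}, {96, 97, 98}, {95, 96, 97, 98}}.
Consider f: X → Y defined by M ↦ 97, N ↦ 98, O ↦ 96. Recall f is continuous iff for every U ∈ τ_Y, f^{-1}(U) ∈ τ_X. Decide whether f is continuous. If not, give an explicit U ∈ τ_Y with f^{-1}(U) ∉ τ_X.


f IS continuous.

Compute f^{-1}(U) for each U ∈ τ_Y:
  U = ∅: f^{-1}(U) = ∅ ∈ τ_X ✓.
  U = {95}: f^{-1}(U) = ∅ ∈ τ_X ✓.
  U = {96, 97, 98}: f^{-1}(U) = {M, N, O} ∈ τ_X ✓.
  U = {95, 96, 97, 98}: f^{-1}(U) = {M, N, O} ∈ τ_X ✓.
Every preimage lies in τ_X, so f IS continuous.


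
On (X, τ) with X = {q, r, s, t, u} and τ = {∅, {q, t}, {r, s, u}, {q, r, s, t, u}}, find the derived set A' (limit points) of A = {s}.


A' = {r, u}

For each x ∈ X, list the open sets U ∈ τ with x ∈ U, then check whether U ∩ (A ∖ {x}) ≠ ∅ for every such U.
  x = q: open {q, t} ∋ x has {q, t} ∩ (A ∖ {q}) = ∅, so x is NOT a limit point.
  x = r: opens ∋ x are {r, s, u}, {q, r, s, t, u}; each meets A ∖ {r}, so x IS a limit point.
  x = s: open {r, s, u} ∋ x has {r, s, u} ∩ (A ∖ {s}) = ∅, so x is NOT a limit point.
  x = t: open {q, t} ∋ x has {q, t} ∩ (A ∖ {t}) = ∅, so x is NOT a limit point.
  x = u: opens ∋ x are {r, s, u}, {q, r, s, t, u}; each meets A ∖ {u}, so x IS a limit point.
Collecting: A' = {r, u}.


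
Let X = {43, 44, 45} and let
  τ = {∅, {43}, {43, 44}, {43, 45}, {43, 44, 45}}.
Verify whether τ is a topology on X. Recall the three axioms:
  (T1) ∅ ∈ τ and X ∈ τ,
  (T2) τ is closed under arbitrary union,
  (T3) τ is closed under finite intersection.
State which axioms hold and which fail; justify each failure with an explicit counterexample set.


τ IS a topology on X.

Axiom (T1): ∅ ∈ τ? Yes; X ∈ τ? Yes.
Axiom (T2/T3): check pairwise unions and intersections of members of τ.
All pairwise intersections and unions checked — each lies in τ. Therefore τ satisfies (T1), (T2), (T3): it IS a topology on X.


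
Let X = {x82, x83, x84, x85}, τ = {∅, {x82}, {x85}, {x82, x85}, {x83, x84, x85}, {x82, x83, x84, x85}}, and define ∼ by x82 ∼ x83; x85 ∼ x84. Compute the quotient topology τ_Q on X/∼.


X/∼ = {[x82=x83], [x84=x85]}; |τ_Q| = 2.

Equivalence classes: [x82=x83], [x84=x85].
Quotient map π: X → X/∼ sends x82 ↦ [x82=x83], x83 ↦ [x82=x83], x84 ↦ [x84=x85], x85 ↦ [x84=x85].
For each subset V ⊆ X/∼, compute π^{-1}(V) ⊆ X and check whether π^{-1}(V) ∈ τ. V is open in τ_Q iff π^{-1}(V) ∈ τ.
  V = {}: π^{-1}(V) = ∅ ∈ τ ✓.
  V = {[x82=x83]}: π^{-1}(V) = {x82, x83} ∉ τ ✗.
  V = {[x84=x85]}: π^{-1}(V) = {x84, x85} ∉ τ ✗.
  V = {[x82=x83], [x84=x85]}: π^{-1}(V) = {x82, x83, x84, x85} ∈ τ ✓.
Open sets in the quotient: τ_Q = {{}, {[x82=x83], [x84=x85]}} (2 elements).


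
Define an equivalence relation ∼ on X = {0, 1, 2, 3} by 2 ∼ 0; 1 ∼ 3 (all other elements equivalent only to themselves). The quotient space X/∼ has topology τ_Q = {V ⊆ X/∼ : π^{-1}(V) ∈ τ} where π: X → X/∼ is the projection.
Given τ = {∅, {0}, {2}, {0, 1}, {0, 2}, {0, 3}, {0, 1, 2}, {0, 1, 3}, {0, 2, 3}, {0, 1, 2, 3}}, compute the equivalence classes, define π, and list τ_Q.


X/∼ = {[0=2], [1=3]}; |τ_Q| = 3.

Equivalence classes: [0=2], [1=3].
Quotient map π: X → X/∼ sends 0 ↦ [0=2], 1 ↦ [1=3], 2 ↦ [0=2], 3 ↦ [1=3].
For each subset V ⊆ X/∼, compute π^{-1}(V) ⊆ X and check whether π^{-1}(V) ∈ τ. V is open in τ_Q iff π^{-1}(V) ∈ τ.
  V = {}: π^{-1}(V) = ∅ ∈ τ ✓.
  V = {[0=2]}: π^{-1}(V) = {0, 2} ∈ τ ✓.
  V = {[1=3]}: π^{-1}(V) = {1, 3} ∉ τ ✗.
  V = {[0=2], [1=3]}: π^{-1}(V) = {0, 1, 2, 3} ∈ τ ✓.
Open sets in the quotient: τ_Q = {{}, {[0=2]}, {[0=2], [1=3]}} (3 elements).


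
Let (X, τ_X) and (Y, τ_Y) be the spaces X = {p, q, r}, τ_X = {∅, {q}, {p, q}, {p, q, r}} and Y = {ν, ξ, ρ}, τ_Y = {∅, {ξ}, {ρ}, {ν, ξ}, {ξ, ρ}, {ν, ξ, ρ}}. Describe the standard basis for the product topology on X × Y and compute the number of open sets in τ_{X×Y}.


Basis B = {∅ × ∅, {q} × {ξ}, {q} × {ρ}, {p, q} × {ξ}, {p, q} × {ρ}, {q} × {ν, ξ}, {q} × {ξ, ρ}, {p, q, r} × {ξ}, {p, q, r} × {ρ}, {q} × {ν, ξ, ρ}, {p, q} × {ν, ξ}, {p, q} × {ξ, ρ}, {p, q} × {ν, ξ, ρ}, {p, q, r} × {ν, ξ}, {p, q, r} × {ξ, ρ}, {p, q, r} × {ν, ξ, ρ}}; |τ_{X×Y}| = 40.

Enumerate products U × V with U ∈ τ_X, V ∈ τ_Y (deduplicated):
  ∅ × ∅ = {} (∅)
  {q} × {ξ} = {(q,ξ)}
  {q} × {ρ} = {(q,ρ)}
  {p, q} × {ξ} = {(p,ξ), (q,ξ)}
  {p, q} × {ρ} = {(p,ρ), (q,ρ)}
  {q} × {ν, ξ} = {(q,ν), (q,ξ)}
  {q} × {ξ, ρ} = {(q,ξ), (q,ρ)}
  {p, q, r} × {ξ} = {(p,ξ), (q,ξ), (r,ξ)}
  {p, q, r} × {ρ} = {(p,ρ), (q,ρ), (r,ρ)}
  {q} × {ν, ξ, ρ} = {(q,ν), (q,ξ), (q,ρ)}
  {p, q} × {ν, ξ} = {(p,ν), (p,ξ), (q,ν), (q,ξ)}
  {p, q} × {ξ, ρ} = {(p,ξ), (p,ρ), (q,ξ), (q,ρ)}
  {p, q} × {ν, ξ, ρ} = {(p,ν), (p,ξ), (p,ρ), (q,ν), (q,ξ), (q,ρ)}
  {p, q, r} × {ν, ξ} = {(p,ν), (p,ξ), (q,ν), (q,ξ), (r,ν), (r,ξ)}
  {p, q, r} × {ξ, ρ} = {(p,ξ), (p,ρ), (q,ξ), (q,ρ), (r,ξ), (r,ρ)}
  {p, q, r} × {ν, ξ, ρ} = {(p,ν), (p,ξ), (p,ρ), (q,ν), (q,ξ), (q,ρ), (r,ν), (r,ξ), (r,ρ)}
These 16 distinct sets form the basis B.
Close under arbitrary unions to get τ_{X×Y}; counting gives |τ_{X×Y}| = 40.
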